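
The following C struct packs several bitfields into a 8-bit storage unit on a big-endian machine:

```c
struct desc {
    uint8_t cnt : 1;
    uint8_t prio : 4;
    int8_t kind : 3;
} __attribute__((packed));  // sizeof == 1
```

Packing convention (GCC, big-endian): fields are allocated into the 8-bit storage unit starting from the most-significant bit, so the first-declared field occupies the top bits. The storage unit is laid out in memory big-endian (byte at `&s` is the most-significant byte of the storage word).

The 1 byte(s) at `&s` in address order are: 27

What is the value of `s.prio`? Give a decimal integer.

4

[0]=0x27 (big-endian) → word 0x27
cnt [7+:1] = (word>>7) & 0x1 = 0
prio [3+:4] = (word>>3) & 0xf = 4  ←
kind [0+:3] = (word>>0) & 0x7 = 7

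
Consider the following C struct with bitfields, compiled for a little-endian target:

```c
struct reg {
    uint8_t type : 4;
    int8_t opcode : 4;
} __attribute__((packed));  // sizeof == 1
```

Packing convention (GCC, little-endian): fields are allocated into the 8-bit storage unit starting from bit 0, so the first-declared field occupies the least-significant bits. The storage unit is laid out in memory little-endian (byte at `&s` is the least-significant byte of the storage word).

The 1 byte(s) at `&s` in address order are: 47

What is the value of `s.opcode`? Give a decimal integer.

4

[0]=0x47 (little-endian) → word 0x47
type [0+:4] = (word>>0) & 0xf = 7
opcode [4+:4] = (word>>4) & 0xf = 4  ←
opcode signed 4b, MSB=0: value = 4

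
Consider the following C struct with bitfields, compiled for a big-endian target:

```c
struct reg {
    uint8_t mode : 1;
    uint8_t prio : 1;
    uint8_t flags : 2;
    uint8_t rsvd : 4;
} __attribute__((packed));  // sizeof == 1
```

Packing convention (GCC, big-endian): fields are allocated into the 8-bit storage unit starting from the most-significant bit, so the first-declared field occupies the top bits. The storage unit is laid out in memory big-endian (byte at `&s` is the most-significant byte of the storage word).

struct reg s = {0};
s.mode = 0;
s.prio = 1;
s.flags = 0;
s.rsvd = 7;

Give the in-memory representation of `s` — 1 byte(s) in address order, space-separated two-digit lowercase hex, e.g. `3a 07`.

47

mode:1 = 0 → 0x0 << 7 → word 0x00
prio:1 = 1 → 0x1 << 6 → word 0x40
flags:2 = 0 → 0x0 << 4 → word 0x40
rsvd:4 = 7 → 0x7 << 0 → word 0x47
word = 0x47 → big-endian bytes:
  [0]=0x47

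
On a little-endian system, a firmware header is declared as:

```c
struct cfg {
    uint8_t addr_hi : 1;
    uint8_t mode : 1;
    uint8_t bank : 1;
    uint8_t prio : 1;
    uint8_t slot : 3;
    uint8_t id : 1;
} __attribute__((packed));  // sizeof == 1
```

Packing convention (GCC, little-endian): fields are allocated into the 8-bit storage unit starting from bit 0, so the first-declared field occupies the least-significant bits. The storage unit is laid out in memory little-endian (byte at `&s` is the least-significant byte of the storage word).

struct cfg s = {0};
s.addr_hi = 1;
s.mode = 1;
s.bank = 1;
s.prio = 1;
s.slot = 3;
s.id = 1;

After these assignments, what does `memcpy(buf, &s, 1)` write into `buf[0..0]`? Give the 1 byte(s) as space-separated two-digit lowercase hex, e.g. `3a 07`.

addr_hi:1 = 1 → 0x1 << 0 → word 0x01
mode:1 = 1 → 0x1 << 1 → word 0x03
bank:1 = 1 → 0x1 << 2 → word 0x07
prio:1 = 1 → 0x1 << 3 → word 0x0f
slot:3 = 3 → 0x3 << 4 → word 0x3f
id:1 = 1 → 0x1 << 7 → word 0xbf
word = 0xbf → little-endian bytes:
  [0]=0xbf

bf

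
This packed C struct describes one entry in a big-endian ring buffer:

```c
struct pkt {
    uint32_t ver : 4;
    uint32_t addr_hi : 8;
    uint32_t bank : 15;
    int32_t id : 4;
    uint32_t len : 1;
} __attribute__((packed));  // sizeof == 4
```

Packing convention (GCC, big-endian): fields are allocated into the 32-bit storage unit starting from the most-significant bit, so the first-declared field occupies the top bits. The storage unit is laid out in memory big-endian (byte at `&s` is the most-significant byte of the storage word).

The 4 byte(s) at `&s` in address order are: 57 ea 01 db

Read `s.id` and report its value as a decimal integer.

[0]=0x57 [1]=0xea [2]=0x01 [3]=0xdb (big-endian) → word 0x57ea01db
ver [28+:4] = (word>>28) & 0xf = 5
addr_hi [20+:8] = (word>>20) & 0xff = 126
bank [5+:15] = (word>>5) & 0x7fff = 20494
id [1+:4] = (word>>1) & 0xf = 13  ←
len [0+:1] = (word>>0) & 0x1 = 1
id signed 4b, MSB=1: 13 - 16 = -3

-3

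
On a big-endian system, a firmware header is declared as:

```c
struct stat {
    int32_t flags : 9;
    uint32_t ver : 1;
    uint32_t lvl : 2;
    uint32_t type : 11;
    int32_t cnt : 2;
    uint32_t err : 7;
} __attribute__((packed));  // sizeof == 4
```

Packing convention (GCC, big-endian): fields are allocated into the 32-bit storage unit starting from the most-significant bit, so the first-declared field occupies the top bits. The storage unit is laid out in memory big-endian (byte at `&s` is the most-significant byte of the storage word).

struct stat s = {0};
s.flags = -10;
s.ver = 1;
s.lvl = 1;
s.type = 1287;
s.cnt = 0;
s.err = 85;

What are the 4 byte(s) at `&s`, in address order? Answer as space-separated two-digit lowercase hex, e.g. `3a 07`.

flags:9 = -10 → 0x1f6 << 23 → word 0xfb000000
ver:1 = 1 → 0x1 << 22 → word 0xfb400000
lvl:2 = 1 → 0x1 << 20 → word 0xfb500000
type:11 = 1287 → 0x507 << 9 → word 0xfb5a0e00
cnt:2 = 0 → 0x0 << 7 → word 0xfb5a0e00
err:7 = 85 → 0x55 << 0 → word 0xfb5a0e55
word = 0xfb5a0e55 → big-endian bytes:
  [0]=0xfb  [1]=0x5a  [2]=0x0e  [3]=0x55

fb 5a 0e 55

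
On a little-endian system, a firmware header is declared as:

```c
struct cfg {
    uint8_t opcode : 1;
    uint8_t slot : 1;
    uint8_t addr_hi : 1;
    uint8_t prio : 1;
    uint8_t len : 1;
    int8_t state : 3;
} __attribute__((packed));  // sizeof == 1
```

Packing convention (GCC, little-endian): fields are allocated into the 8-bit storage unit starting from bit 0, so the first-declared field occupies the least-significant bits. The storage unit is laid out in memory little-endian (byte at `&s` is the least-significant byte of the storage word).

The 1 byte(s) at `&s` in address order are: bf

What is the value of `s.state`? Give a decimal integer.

[0]=0xbf (little-endian) → word 0xbf
opcode [0+:1] = (word>>0) & 0x1 = 1
slot [1+:1] = (word>>1) & 0x1 = 1
addr_hi [2+:1] = (word>>2) & 0x1 = 1
prio [3+:1] = (word>>3) & 0x1 = 1
len [4+:1] = (word>>4) & 0x1 = 1
state [5+:3] = (word>>5) & 0x7 = 5  ←
state signed 3b, MSB=1: 5 - 8 = -3

-3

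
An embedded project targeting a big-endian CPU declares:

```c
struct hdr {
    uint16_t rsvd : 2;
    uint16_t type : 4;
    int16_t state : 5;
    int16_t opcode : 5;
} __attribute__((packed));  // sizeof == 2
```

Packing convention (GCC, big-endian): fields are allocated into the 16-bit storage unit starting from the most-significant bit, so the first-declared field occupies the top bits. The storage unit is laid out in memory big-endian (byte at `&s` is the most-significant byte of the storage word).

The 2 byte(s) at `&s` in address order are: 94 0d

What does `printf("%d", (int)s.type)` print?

5

[0]=0x94 [1]=0x0d (big-endian) → word 0x940d
rsvd [14+:2] = (word>>14) & 0x3 = 2
type [10+:4] = (word>>10) & 0xf = 5  ←
state [5+:5] = (word>>5) & 0x1f = 0
opcode [0+:5] = (word>>0) & 0x1f = 13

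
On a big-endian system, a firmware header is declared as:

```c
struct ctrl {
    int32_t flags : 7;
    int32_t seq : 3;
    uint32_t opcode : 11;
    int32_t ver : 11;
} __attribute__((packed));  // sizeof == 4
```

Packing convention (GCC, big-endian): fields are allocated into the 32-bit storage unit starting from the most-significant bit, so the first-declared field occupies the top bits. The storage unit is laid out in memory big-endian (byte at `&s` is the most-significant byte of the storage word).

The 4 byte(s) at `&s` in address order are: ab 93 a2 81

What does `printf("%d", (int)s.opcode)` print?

628

[0]=0xab [1]=0x93 [2]=0xa2 [3]=0x81 (big-endian) → word 0xab93a281
flags:7 @ bit 25 → (0xab93a281>>25)&0x7f = 0x55
seq:3 @ bit 22 → (0xab93a281>>22)&0x7 = 0x6
opcode:11 @ bit 11 → (0xab93a281>>11)&0x7ff = 0x274  ←
ver:11 @ bit 0 → (0xab93a281>>0)&0x7ff = 0x281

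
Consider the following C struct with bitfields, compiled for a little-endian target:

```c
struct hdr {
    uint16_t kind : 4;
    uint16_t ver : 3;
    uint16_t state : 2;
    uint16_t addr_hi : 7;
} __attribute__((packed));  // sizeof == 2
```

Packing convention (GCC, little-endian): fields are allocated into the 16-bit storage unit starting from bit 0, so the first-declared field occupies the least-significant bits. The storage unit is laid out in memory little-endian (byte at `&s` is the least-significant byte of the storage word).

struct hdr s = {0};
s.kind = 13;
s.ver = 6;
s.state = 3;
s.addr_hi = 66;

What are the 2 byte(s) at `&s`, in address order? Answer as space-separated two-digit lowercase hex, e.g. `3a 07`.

kind:4 = 13 → 0xd << 0 → word 0x000d
ver:3 = 6 → 0x6 << 4 → word 0x006d
state:2 = 3 → 0x3 << 7 → word 0x01ed
addr_hi:7 = 66 → 0x42 << 9 → word 0x85ed
word = 0x85ed → little-endian bytes:
  [0]=0xed  [1]=0x85

ed 85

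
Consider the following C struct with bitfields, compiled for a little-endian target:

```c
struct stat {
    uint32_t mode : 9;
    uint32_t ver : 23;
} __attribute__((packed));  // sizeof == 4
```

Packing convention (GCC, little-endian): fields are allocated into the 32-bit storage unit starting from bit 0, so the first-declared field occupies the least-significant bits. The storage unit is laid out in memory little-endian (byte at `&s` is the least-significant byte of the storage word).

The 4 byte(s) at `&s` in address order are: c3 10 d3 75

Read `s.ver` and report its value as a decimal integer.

3860872

[0]=0xc3 [1]=0x10 [2]=0xd3 [3]=0x75 (little-endian) → word 0x75d310c3
mode [0+:9] = (word>>0) & 0x1ff = 195
ver [9+:23] = (word>>9) & 0x7fffff = 3860872  ←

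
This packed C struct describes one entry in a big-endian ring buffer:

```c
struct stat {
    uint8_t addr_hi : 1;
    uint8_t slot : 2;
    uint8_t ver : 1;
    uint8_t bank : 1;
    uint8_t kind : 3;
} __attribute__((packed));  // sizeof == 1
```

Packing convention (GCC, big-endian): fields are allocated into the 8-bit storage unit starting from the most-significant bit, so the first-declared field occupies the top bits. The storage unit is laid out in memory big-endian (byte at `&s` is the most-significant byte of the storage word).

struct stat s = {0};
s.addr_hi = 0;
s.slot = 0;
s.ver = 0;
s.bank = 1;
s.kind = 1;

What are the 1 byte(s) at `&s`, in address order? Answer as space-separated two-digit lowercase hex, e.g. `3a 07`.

09

addr_hi:1 = 0 → 0x0 << 7 → word 0x00
slot:2 = 0 → 0x0 << 5 → word 0x00
ver:1 = 0 → 0x0 << 4 → word 0x00
bank:1 = 1 → 0x1 << 3 → word 0x08
kind:3 = 1 → 0x1 << 0 → word 0x09
word = 0x09 → big-endian bytes:
  [0]=0x09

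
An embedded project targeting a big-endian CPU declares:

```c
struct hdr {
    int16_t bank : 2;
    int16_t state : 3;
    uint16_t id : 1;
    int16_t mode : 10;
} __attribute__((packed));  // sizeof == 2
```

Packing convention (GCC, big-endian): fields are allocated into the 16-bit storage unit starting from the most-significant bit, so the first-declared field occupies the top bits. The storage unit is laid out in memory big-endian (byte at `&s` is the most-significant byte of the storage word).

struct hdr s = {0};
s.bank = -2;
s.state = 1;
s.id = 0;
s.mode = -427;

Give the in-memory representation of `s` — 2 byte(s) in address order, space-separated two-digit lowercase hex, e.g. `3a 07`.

8a 55

bank:2 = -2 → 0x2 << 14 → word 0x8000
state:3 = 1 → 0x1 << 11 → word 0x8800
id:1 = 0 → 0x0 << 10 → word 0x8800
mode:10 = -427 → 0x255 << 0 → word 0x8a55
word = 0x8a55 → big-endian bytes:
  [0]=0x8a  [1]=0x55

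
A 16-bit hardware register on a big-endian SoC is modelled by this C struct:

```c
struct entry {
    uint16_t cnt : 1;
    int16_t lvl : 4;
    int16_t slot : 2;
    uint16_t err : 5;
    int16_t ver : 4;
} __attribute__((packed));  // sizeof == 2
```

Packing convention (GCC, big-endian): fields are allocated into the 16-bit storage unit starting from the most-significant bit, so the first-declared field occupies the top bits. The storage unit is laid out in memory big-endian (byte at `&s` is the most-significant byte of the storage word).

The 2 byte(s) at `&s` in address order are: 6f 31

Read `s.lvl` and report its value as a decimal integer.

-3

[0]=0x6f [1]=0x31 (big-endian) → word 0x6f31
cnt:1 @ bit 15 → (0x6f31>>15)&0x1 = 0x0
lvl:4 @ bit 11 → (0x6f31>>11)&0xf = 0xd  ←
slot:2 @ bit 9 → (0x6f31>>9)&0x3 = 0x3
err:5 @ bit 4 → (0x6f31>>4)&0x1f = 0x13
ver:4 @ bit 0 → (0x6f31>>0)&0xf = 0x1
lvl signed 4b, MSB=1: 13 - 16 = -3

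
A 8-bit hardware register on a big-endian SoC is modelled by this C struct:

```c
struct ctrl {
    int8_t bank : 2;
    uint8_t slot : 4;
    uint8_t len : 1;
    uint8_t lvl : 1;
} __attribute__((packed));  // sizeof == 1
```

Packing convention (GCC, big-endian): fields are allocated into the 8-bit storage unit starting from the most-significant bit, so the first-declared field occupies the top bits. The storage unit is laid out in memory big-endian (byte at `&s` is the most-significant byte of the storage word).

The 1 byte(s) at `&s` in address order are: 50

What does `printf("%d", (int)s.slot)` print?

[0]=0x50 (big-endian) → word 0x50
bank [6+:2] = (word>>6) & 0x3 = 1
slot [2+:4] = (word>>2) & 0xf = 4  ←
len [1+:1] = (word>>1) & 0x1 = 0
lvl [0+:1] = (word>>0) & 0x1 = 0

4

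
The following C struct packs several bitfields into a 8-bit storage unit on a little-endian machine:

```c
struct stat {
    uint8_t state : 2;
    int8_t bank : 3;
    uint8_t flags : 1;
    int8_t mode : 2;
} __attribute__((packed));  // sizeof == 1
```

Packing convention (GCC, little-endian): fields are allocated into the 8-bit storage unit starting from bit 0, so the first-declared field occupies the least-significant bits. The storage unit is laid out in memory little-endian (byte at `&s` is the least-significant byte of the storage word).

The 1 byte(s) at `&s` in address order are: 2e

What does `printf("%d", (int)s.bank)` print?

3

[0]=0x2e (little-endian) → word 0x2e
state [0+:2] = (word>>0) & 0x3 = 2
bank [2+:3] = (word>>2) & 0x7 = 3  ←
flags [5+:1] = (word>>5) & 0x1 = 1
mode [6+:2] = (word>>6) & 0x3 = 0
bank signed 3b, MSB=0: value = 3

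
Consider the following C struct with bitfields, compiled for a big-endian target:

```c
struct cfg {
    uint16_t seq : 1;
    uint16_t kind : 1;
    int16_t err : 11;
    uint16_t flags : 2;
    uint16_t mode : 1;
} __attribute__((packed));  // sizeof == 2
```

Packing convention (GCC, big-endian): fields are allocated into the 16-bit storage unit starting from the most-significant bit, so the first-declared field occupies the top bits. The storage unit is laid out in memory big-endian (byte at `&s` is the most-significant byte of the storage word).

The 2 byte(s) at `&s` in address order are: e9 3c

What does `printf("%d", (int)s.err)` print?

[0]=0xe9 [1]=0x3c (big-endian) → word 0xe93c
seq [15+:1] = (word>>15) & 0x1 = 1
kind [14+:1] = (word>>14) & 0x1 = 1
err [3+:11] = (word>>3) & 0x7ff = 1319  ←
flags [1+:2] = (word>>1) & 0x3 = 2
mode [0+:1] = (word>>0) & 0x1 = 0
err signed 11b, MSB=1: 1319 - 2048 = -729

-729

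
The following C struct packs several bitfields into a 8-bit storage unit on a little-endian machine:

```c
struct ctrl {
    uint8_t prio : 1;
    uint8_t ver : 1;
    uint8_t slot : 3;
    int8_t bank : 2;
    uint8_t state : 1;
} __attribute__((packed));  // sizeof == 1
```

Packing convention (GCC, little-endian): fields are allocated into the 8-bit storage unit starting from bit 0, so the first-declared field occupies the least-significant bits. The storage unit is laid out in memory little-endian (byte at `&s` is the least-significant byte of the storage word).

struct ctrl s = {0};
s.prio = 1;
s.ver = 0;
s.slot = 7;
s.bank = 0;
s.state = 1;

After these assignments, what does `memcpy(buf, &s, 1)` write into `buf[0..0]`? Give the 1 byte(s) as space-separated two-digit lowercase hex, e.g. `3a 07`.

9d

prio:1 = 1 → 0x1 << 0 → word 0x01
ver:1 = 0 → 0x0 << 1 → word 0x01
slot:3 = 7 → 0x7 << 2 → word 0x1d
bank:2 = 0 → 0x0 << 5 → word 0x1d
state:1 = 1 → 0x1 << 7 → word 0x9d
word = 0x9d → little-endian bytes:
  [0]=0x9d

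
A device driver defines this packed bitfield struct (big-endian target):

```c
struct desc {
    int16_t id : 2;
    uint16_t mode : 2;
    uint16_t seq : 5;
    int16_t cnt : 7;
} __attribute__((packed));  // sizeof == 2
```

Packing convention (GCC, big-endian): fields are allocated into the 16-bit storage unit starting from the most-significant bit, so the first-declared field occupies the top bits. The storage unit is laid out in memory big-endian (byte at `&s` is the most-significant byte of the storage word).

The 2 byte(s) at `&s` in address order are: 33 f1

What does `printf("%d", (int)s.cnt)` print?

[0]=0x33 [1]=0xf1 (big-endian) → word 0x33f1
id [14+:2] = (word>>14) & 0x3 = 0
mode [12+:2] = (word>>12) & 0x3 = 3
seq [7+:5] = (word>>7) & 0x1f = 7
cnt [0+:7] = (word>>0) & 0x7f = 113  ←
cnt signed 7b, MSB=1: 113 - 128 = -15

-15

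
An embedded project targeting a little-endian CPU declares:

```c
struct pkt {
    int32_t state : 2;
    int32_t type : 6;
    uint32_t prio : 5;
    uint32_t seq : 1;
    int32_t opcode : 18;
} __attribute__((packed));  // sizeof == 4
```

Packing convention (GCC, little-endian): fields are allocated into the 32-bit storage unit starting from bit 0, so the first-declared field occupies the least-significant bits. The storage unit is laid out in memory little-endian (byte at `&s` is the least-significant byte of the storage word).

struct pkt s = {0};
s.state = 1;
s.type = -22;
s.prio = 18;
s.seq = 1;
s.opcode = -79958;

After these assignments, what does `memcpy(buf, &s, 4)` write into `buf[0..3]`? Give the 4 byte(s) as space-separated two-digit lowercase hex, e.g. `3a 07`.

a9 b2 ea b1

state (2b) val=1 bits=0x1 at bit 0: 0x00000001
type (6b) val=-22 bits=0x2a at bit 2: 0x000000a9
prio (5b) val=18 bits=0x12 at bit 8: 0x000012a9
seq (1b) val=1 bits=0x1 at bit 13: 0x000032a9
opcode (18b) val=-79958 bits=0x2c7aa at bit 14: 0xb1eab2a9
word = 0xb1eab2a9 → little-endian bytes:
  [0]=0xa9  [1]=0xb2  [2]=0xea  [3]=0xb1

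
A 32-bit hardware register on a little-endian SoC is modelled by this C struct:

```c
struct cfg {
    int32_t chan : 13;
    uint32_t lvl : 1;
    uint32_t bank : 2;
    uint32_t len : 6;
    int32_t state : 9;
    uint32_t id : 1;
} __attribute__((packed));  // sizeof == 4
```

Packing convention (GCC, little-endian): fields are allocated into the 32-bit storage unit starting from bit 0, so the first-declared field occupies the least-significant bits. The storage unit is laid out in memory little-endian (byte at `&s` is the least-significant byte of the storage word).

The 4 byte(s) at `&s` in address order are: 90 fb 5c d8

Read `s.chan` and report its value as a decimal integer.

-1136

[0]=0x90 [1]=0xfb [2]=0x5c [3]=0xd8 (little-endian) → word 0xd85cfb90
chan:13 @ bit 0 → (0xd85cfb90>>0)&0x1fff = 0x1b90  ←
lvl:1 @ bit 13 → (0xd85cfb90>>13)&0x1 = 0x1
bank:2 @ bit 14 → (0xd85cfb90>>14)&0x3 = 0x3
len:6 @ bit 16 → (0xd85cfb90>>16)&0x3f = 0x1c
state:9 @ bit 22 → (0xd85cfb90>>22)&0x1ff = 0x161
id:1 @ bit 31 → (0xd85cfb90>>31)&0x1 = 0x1
chan signed 13b, MSB=1: 7056 - 8192 = -1136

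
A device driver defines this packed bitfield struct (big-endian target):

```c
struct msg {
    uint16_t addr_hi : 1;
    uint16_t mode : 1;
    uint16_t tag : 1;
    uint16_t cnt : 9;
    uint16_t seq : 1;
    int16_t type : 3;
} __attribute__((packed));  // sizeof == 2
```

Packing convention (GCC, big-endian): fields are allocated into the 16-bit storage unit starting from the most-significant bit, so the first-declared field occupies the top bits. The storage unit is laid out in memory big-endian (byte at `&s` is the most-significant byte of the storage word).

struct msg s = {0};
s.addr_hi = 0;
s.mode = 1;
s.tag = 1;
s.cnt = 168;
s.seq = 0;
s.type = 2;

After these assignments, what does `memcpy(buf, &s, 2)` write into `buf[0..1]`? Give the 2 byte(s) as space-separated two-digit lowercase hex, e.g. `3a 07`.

[15+:1] addr_hi=0 & 0x1 = 0x0; word=0x0000
[14+:1] mode=1 & 0x1 = 0x1; word=0x4000
[13+:1] tag=1 & 0x1 = 0x1; word=0x6000
[4+:9] cnt=168 & 0x1ff = 0xa8; word=0x6a80
[3+:1] seq=0 & 0x1 = 0x0; word=0x6a80
[0+:3] type=2 & 0x7 = 0x2; word=0x6a82
word = 0x6a82 → big-endian bytes:
  [0]=0x6a  [1]=0x82

6a 82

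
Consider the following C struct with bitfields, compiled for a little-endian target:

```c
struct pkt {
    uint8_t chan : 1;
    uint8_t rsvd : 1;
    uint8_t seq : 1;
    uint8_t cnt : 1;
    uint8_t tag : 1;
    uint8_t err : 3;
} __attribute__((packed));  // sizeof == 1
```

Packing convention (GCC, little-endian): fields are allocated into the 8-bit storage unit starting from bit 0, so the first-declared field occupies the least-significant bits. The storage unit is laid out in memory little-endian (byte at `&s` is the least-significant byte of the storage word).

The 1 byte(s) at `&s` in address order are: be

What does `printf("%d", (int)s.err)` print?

5

[0]=0xbe (little-endian) → word 0xbe
chan [0+:1] = (word>>0) & 0x1 = 0
rsvd [1+:1] = (word>>1) & 0x1 = 1
seq [2+:1] = (word>>2) & 0x1 = 1
cnt [3+:1] = (word>>3) & 0x1 = 1
tag [4+:1] = (word>>4) & 0x1 = 1
err [5+:3] = (word>>5) & 0x7 = 5  ←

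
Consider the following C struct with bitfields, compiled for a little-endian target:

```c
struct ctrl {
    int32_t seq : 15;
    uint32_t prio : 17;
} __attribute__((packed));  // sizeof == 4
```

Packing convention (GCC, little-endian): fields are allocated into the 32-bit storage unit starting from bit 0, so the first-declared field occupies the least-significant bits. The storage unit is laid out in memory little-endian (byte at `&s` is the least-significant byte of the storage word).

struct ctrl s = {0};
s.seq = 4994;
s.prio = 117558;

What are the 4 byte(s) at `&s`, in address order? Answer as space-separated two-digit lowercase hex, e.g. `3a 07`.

82 13 9b e5

seq:15 = 4994 → 0x1382 << 0 → word 0x00001382
prio:17 = 117558 → 0x1cb36 << 15 → word 0xe59b1382
word = 0xe59b1382 → little-endian bytes:
  [0]=0x82  [1]=0x13  [2]=0x9b  [3]=0xe5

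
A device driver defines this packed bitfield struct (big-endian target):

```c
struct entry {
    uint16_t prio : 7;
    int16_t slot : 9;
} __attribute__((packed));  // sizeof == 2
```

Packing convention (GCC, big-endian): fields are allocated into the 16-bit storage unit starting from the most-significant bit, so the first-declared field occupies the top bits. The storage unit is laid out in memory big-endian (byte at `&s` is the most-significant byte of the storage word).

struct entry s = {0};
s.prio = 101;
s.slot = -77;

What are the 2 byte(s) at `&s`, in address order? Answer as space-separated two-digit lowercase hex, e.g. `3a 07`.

cb b3

prio:7 = 101 → 0x65 << 9 → word 0xca00
slot:9 = -77 → 0x1b3 << 0 → word 0xcbb3
word = 0xcbb3 → big-endian bytes:
  [0]=0xcb  [1]=0xb3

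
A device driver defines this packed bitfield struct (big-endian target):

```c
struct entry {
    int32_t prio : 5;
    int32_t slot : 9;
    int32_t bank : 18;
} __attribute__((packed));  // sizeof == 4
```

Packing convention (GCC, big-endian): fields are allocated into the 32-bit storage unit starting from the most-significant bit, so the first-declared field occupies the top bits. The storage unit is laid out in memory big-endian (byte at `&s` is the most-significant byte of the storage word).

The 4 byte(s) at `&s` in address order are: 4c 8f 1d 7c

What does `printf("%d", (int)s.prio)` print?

[0]=0x4c [1]=0x8f [2]=0x1d [3]=0x7c (big-endian) → word 0x4c8f1d7c
prio [27+:5] = (word>>27) & 0x1f = 9  ←
slot [18+:9] = (word>>18) & 0x1ff = 291
bank [0+:18] = (word>>0) & 0x3ffff = 204156
prio signed 5b, MSB=0: value = 9

9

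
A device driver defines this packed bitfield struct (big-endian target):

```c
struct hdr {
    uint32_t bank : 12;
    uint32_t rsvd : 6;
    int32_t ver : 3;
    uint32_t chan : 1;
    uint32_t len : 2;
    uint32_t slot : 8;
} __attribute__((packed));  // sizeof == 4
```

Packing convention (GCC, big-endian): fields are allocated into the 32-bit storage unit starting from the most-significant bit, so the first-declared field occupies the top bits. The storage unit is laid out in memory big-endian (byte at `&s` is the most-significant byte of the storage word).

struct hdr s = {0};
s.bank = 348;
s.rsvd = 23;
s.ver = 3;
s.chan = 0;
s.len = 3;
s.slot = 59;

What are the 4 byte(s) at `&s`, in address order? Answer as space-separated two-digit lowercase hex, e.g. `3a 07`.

15 c5 db 3b

bank (12b) val=348 bits=0x15c at bit 20: 0x15c00000
rsvd (6b) val=23 bits=0x17 at bit 14: 0x15c5c000
ver (3b) val=3 bits=0x3 at bit 11: 0x15c5d800
chan (1b) val=0 bits=0x0 at bit 10: 0x15c5d800
len (2b) val=3 bits=0x3 at bit 8: 0x15c5db00
slot (8b) val=59 bits=0x3b at bit 0: 0x15c5db3b
word = 0x15c5db3b → big-endian bytes:
  [0]=0x15  [1]=0xc5  [2]=0xdb  [3]=0x3b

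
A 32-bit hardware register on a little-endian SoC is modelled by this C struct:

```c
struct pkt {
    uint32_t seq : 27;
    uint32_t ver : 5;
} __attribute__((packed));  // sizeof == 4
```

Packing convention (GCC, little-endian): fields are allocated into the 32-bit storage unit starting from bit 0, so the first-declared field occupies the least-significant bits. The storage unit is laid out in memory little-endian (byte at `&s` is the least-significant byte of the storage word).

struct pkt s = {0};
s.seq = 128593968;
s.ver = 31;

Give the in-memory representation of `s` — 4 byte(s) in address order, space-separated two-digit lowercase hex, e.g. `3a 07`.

[0+:27] seq=128593968 & 0x7ffffff = 0x7aa3030; word=0x07aa3030
[27+:5] ver=31 & 0x1f = 0x1f; word=0xffaa3030
word = 0xffaa3030 → little-endian bytes:
  [0]=0x30  [1]=0x30  [2]=0xaa  [3]=0xff

30 30 aa ff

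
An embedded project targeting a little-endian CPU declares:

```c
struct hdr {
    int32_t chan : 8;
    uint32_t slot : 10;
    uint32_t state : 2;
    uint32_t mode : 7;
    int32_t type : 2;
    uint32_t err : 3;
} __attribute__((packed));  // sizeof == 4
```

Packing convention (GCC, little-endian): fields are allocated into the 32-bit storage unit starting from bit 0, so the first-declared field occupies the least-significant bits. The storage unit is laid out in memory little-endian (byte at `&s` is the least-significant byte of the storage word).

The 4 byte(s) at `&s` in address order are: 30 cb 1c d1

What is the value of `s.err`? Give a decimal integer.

6

[0]=0x30 [1]=0xcb [2]=0x1c [3]=0xd1 (little-endian) → word 0xd11ccb30
chan:8 @ bit 0 → (0xd11ccb30>>0)&0xff = 0x30
slot:10 @ bit 8 → (0xd11ccb30>>8)&0x3ff = 0xcb
state:2 @ bit 18 → (0xd11ccb30>>18)&0x3 = 0x3
mode:7 @ bit 20 → (0xd11ccb30>>20)&0x7f = 0x11
type:2 @ bit 27 → (0xd11ccb30>>27)&0x3 = 0x2
err:3 @ bit 29 → (0xd11ccb30>>29)&0x7 = 0x6  ←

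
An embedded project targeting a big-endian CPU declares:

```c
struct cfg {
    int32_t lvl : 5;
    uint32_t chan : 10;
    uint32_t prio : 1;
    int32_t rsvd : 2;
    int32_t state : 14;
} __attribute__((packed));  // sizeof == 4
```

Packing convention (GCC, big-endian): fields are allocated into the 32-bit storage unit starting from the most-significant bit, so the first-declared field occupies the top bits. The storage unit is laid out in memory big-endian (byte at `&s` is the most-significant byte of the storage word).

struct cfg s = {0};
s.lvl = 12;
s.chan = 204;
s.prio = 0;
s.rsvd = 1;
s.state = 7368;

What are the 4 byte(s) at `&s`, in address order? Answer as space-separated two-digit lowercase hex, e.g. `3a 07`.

61 98 5c c8

lvl:5 = 12 → 0xc << 27 → word 0x60000000
chan:10 = 204 → 0xcc << 17 → word 0x61980000
prio:1 = 0 → 0x0 << 16 → word 0x61980000
rsvd:2 = 1 → 0x1 << 14 → word 0x61984000
state:14 = 7368 → 0x1cc8 << 0 → word 0x61985cc8
word = 0x61985cc8 → big-endian bytes:
  [0]=0x61  [1]=0x98  [2]=0x5c  [3]=0xc8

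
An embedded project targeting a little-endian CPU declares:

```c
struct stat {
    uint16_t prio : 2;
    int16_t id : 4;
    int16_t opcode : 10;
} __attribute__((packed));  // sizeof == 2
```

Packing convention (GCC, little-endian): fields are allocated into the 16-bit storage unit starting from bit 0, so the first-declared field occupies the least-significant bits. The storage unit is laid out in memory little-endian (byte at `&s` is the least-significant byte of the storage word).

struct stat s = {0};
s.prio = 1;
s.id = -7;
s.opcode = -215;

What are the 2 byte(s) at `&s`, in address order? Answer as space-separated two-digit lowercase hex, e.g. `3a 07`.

[0+:2] prio=1 & 0x3 = 0x1; word=0x0001
[2+:4] id=-7 & 0xf = 0x9; word=0x0025
[6+:10] opcode=-215 & 0x3ff = 0x329; word=0xca65
word = 0xca65 → little-endian bytes:
  [0]=0x65  [1]=0xca

65 ca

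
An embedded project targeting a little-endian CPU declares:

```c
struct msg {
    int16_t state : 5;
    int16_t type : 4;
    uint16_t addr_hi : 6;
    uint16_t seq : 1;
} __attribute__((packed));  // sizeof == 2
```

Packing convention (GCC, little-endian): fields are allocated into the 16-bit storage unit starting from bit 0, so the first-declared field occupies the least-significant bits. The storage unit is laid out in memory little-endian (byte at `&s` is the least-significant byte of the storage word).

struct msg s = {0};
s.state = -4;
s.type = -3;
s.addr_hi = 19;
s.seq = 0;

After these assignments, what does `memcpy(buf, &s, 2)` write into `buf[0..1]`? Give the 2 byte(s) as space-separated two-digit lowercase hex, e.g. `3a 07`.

state:5 = -4 → 0x1c << 0 → word 0x001c
type:4 = -3 → 0xd << 5 → word 0x01bc
addr_hi:6 = 19 → 0x13 << 9 → word 0x27bc
seq:1 = 0 → 0x0 << 15 → word 0x27bc
word = 0x27bc → little-endian bytes:
  [0]=0xbc  [1]=0x27

bc 27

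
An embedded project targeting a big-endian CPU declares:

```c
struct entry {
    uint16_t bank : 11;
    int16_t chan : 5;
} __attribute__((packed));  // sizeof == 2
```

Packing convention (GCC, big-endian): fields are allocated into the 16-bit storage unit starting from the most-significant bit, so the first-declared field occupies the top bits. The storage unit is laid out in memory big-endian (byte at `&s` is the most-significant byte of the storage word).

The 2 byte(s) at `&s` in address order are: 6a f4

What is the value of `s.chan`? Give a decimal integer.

-12

[0]=0x6a [1]=0xf4 (big-endian) → word 0x6af4
bank:11 @ bit 5 → (0x6af4>>5)&0x7ff = 0x357
chan:5 @ bit 0 → (0x6af4>>0)&0x1f = 0x14  ←
chan signed 5b, MSB=1: 20 - 32 = -12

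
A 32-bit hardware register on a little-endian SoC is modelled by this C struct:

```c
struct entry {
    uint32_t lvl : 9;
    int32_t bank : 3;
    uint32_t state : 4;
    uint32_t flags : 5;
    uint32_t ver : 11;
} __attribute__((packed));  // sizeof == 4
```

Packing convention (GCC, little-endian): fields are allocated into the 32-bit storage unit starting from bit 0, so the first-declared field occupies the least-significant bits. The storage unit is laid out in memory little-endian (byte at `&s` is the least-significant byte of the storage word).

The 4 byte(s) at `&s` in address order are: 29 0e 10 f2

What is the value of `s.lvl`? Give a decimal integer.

41

[0]=0x29 [1]=0x0e [2]=0x10 [3]=0xf2 (little-endian) → word 0xf2100e29
lvl:9 @ bit 0 → (0xf2100e29>>0)&0x1ff = 0x29  ←
bank:3 @ bit 9 → (0xf2100e29>>9)&0x7 = 0x7
state:4 @ bit 12 → (0xf2100e29>>12)&0xf = 0x0
flags:5 @ bit 16 → (0xf2100e29>>16)&0x1f = 0x10
ver:11 @ bit 21 → (0xf2100e29>>21)&0x7ff = 0x790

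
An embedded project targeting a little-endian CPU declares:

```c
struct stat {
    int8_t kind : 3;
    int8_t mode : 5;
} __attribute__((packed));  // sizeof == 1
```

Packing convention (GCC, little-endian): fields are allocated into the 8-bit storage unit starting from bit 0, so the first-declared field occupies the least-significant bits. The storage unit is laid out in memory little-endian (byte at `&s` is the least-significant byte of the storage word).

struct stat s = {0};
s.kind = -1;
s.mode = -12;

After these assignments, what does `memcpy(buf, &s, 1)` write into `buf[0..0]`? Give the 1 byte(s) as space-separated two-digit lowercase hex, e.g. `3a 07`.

kind:3 = -1 → 0x7 << 0 → word 0x07
mode:5 = -12 → 0x14 << 3 → word 0xa7
word = 0xa7 → little-endian bytes:
  [0]=0xa7

a7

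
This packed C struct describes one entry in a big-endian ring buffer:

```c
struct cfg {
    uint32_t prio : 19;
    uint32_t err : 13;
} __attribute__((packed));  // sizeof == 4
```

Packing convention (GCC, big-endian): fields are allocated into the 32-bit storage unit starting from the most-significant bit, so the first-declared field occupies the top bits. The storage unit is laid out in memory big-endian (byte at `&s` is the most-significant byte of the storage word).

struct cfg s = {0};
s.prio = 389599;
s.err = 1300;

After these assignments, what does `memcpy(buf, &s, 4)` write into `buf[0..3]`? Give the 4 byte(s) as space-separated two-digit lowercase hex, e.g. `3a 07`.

prio (19b) val=389599 bits=0x5f1df at bit 13: 0xbe3be000
err (13b) val=1300 bits=0x514 at bit 0: 0xbe3be514
word = 0xbe3be514 → big-endian bytes:
  [0]=0xbe  [1]=0x3b  [2]=0xe5  [3]=0x14

be 3b e5 14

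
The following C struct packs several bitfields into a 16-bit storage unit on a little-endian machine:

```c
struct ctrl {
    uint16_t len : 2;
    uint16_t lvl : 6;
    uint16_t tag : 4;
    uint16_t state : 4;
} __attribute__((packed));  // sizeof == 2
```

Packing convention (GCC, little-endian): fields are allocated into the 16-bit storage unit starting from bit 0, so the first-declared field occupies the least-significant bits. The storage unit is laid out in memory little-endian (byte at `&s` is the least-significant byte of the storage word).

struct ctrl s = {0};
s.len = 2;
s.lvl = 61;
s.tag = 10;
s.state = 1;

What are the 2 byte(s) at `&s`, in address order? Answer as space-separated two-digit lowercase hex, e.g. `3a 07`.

f6 1a

len:2 = 2 → 0x2 << 0 → word 0x0002
lvl:6 = 61 → 0x3d << 2 → word 0x00f6
tag:4 = 10 → 0xa << 8 → word 0x0af6
state:4 = 1 → 0x1 << 12 → word 0x1af6
word = 0x1af6 → little-endian bytes:
  [0]=0xf6  [1]=0x1a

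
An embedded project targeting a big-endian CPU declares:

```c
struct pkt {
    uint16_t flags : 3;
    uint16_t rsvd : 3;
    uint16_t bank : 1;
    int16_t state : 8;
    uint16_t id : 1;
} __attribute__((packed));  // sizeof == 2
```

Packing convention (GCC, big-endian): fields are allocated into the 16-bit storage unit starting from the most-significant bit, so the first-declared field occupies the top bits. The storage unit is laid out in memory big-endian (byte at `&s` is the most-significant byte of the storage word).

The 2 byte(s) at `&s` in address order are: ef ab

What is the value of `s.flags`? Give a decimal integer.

[0]=0xef [1]=0xab (big-endian) → word 0xefab
flags:3 @ bit 13 → (0xefab>>13)&0x7 = 0x7  ←
rsvd:3 @ bit 10 → (0xefab>>10)&0x7 = 0x3
bank:1 @ bit 9 → (0xefab>>9)&0x1 = 0x1
state:8 @ bit 1 → (0xefab>>1)&0xff = 0xd5
id:1 @ bit 0 → (0xefab>>0)&0x1 = 0x1

7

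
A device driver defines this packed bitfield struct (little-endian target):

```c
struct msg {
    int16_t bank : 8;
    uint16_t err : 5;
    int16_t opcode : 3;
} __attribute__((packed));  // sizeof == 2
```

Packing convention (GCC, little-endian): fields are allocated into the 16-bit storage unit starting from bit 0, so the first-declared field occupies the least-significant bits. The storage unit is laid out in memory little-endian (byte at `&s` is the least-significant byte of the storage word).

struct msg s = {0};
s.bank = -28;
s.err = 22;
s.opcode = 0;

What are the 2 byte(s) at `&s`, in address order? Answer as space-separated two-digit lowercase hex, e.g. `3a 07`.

e4 16

[0+:8] bank=-28 & 0xff = 0xe4; word=0x00e4
[8+:5] err=22 & 0x1f = 0x16; word=0x16e4
[13+:3] opcode=0 & 0x7 = 0x0; word=0x16e4
word = 0x16e4 → little-endian bytes:
  [0]=0xe4  [1]=0x16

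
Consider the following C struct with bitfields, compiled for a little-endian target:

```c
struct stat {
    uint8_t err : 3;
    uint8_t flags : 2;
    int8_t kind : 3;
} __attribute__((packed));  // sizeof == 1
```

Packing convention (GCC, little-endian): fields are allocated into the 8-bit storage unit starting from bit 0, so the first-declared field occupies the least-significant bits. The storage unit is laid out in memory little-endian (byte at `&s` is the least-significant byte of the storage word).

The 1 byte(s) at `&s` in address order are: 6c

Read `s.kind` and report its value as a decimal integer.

[0]=0x6c (little-endian) → word 0x6c
err:3 @ bit 0 → (0x6c>>0)&0x7 = 0x4
flags:2 @ bit 3 → (0x6c>>3)&0x3 = 0x1
kind:3 @ bit 5 → (0x6c>>5)&0x7 = 0x3  ←
kind signed 3b, MSB=0: value = 3

3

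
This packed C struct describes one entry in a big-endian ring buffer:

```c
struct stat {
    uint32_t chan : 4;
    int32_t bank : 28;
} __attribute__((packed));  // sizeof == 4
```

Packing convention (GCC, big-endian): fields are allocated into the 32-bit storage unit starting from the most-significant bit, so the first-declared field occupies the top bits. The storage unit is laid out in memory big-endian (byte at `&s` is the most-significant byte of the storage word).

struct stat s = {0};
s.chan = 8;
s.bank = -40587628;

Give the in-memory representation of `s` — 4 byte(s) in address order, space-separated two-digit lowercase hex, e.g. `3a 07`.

8d 94 ae 94

chan (4b) val=8 bits=0x8 at bit 28: 0x80000000
bank (28b) val=-40587628 bits=0xd94ae94 at bit 0: 0x8d94ae94
word = 0x8d94ae94 → big-endian bytes:
  [0]=0x8d  [1]=0x94  [2]=0xae  [3]=0x94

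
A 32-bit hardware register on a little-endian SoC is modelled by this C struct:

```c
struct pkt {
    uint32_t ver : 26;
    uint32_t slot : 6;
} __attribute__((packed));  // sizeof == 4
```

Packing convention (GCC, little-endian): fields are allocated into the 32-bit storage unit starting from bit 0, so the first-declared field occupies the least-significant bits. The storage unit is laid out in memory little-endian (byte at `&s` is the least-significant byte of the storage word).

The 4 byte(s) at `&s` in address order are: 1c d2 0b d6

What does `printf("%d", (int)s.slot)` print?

[0]=0x1c [1]=0xd2 [2]=0x0b [3]=0xd6 (little-endian) → word 0xd60bd21c
ver [0+:26] = (word>>0) & 0x3ffffff = 34329116
slot [26+:6] = (word>>26) & 0x3f = 53  ←

53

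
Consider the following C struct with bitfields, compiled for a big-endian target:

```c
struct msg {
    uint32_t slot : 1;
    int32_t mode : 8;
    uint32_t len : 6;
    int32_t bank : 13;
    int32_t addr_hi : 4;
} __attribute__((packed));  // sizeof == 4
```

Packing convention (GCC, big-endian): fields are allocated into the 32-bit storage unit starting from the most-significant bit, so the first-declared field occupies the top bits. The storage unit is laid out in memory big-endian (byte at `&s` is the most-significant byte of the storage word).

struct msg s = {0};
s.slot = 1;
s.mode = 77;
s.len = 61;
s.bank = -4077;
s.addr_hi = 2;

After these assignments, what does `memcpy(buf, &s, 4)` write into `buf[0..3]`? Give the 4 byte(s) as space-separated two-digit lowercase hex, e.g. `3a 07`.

slot (1b) val=1 bits=0x1 at bit 31: 0x80000000
mode (8b) val=77 bits=0x4d at bit 23: 0xa6800000
len (6b) val=61 bits=0x3d at bit 17: 0xa6fa0000
bank (13b) val=-4077 bits=0x1013 at bit 4: 0xa6fb0130
addr_hi (4b) val=2 bits=0x2 at bit 0: 0xa6fb0132
word = 0xa6fb0132 → big-endian bytes:
  [0]=0xa6  [1]=0xfb  [2]=0x01  [3]=0x32

a6 fb 01 32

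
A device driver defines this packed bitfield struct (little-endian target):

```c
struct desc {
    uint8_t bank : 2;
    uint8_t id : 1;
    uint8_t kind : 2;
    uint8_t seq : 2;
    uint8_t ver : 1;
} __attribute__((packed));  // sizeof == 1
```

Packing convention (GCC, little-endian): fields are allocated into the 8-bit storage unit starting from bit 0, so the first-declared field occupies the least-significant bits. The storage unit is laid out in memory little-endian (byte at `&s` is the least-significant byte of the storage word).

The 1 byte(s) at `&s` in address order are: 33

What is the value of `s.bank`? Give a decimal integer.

3

[0]=0x33 (little-endian) → word 0x33
bank:2 @ bit 0 → (0x33>>0)&0x3 = 0x3  ←
id:1 @ bit 2 → (0x33>>2)&0x1 = 0x0
kind:2 @ bit 3 → (0x33>>3)&0x3 = 0x2
seq:2 @ bit 5 → (0x33>>5)&0x3 = 0x1
ver:1 @ bit 7 → (0x33>>7)&0x1 = 0x0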